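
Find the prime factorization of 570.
2 × 3 × 5 × 19

Divide by primes starting from smallest:
570 ÷ 2 = 285
285 ÷ 3 = 95
95 ÷ 5 = 19
19 ÷ 19 = 1

570 = 2 × 3 × 5 × 19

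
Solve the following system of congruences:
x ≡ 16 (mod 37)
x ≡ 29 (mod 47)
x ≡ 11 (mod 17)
10228

Using the Chinese Remainder Theorem:
M = product of moduli = 29563
For equation 1: M_1 = 799, 799 ≡ 22 (mod 37), inverse of 799 mod 37 is 32 (check: 22 × 32 = 704 ≡ 1 (mod 37))
For equation 2: M_2 = 629, 629 ≡ 18 (mod 47), inverse of 629 mod 47 is 34 (check: 18 × 34 = 612 ≡ 1 (mod 47))
For equation 3: M_3 = 1739, 1739 ≡ 5 (mod 17), inverse of 1739 mod 17 is 7 (check: 5 × 7 = 35 ≡ 1 (mod 17))
Combine: x ≡ Σ r_i×M_i×(M_i⁻¹ mod m_i) = 16×799×32 + 29×629×34 + 11×1739×7 = 409088 + 620194 + 133903 = 1163185
1163185 mod 29563 = 10228
x ≡ 10228 (mod 29563)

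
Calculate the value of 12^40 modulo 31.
Using Fermat: 12^{30} ≡ 1 (mod 31). 40 ≡ 10 (mod 30). So 12^{40} ≡ 12^{10} ≡ 25 (mod 31)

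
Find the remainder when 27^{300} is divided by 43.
By Fermat: 27^{42} ≡ 1 (mod 43). 300 = 7×42 + 6. So 27^{300} ≡ 27^{6} ≡ 35 (mod 43)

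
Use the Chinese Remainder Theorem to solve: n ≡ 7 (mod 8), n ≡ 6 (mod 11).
M = 8 × 11 = 88. M₁ = 11, y₁ ≡ 3 (mod 8). M₂ = 8, y₂ ≡ 7 (mod 11). n = 7×11×3 + 6×8×7 ≡ 39 (mod 88)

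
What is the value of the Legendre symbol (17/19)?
(17/19) = 17^{9} mod 19 = 1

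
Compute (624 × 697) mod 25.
3

(624 × 697) = 434928
434928 mod 25 = 3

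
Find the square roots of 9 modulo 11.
The square roots of 9 mod 11 are 3 and 8. Verify: 3² = 9 ≡ 9 (mod 11)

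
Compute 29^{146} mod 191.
102

Using successive squaring:
Binary expansion of 146: 10010010
Powers of 29 mod 191 (each is the square of the previous):
  29^1 ≡ 29 (mod 191)
  29^2 ≡ 29² = 841 ≡ 77 (mod 191)
  29^4 ≡ 77² = 5929 ≡ 8 (mod 191)
  29^8 ≡ 8² = 64 ≡ 64 (mod 191)
  29^16 ≡ 64² = 4096 ≡ 85 (mod 191)
  29^32 ≡ 85² = 7225 ≡ 158 (mod 191)
  29^64 ≡ 158² = 24964 ≡ 134 (mod 191)
  29^128 ≡ 134² = 17956 ≡ 2 (mod 191)
146 = 128 + 16 + 2, so 29^146 = 29^128 × 29^16 × 29^2 ≡ 2 × 85 × 77 (mod 191)
Multiplying step by step:
  2 × 85 = 170 ≡ 170 (mod 191)
  170 × 77 = 13090 ≡ 102 (mod 191)
Result: 29^146 ≡ 102 (mod 191)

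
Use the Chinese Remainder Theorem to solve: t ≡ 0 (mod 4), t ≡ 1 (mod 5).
M = 4 × 5 = 20. M₁ = 5, y₁ ≡ 1 (mod 4). M₂ = 4, y₂ ≡ 4 (mod 5). t = 0×5×1 + 1×4×4 ≡ 16 (mod 20)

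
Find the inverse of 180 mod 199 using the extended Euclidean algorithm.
Extended GCD: 180(-21) + 199(19) = 1. So 180^(-1) ≡ 178 ≡ 178 (mod 199). Verify: 180 × 178 = 32040 ≡ 1 (mod 199)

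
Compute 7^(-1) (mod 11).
7^(-1) ≡ 8 (mod 11). Verification: 7 × 8 = 56 ≡ 1 (mod 11)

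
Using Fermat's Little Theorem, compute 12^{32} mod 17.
1

By Fermat's Little Theorem, a^(p-1) ≡ 1 (mod p) for prime p and gcd(a, p) = 1
Here p = 17, so 12^16 ≡ 1 (mod 17)
We can reduce the exponent: 32 mod 16 = 0
So 12^32 ≡ 12^0 (mod 17)
Computing: 12^0 mod 17 = 1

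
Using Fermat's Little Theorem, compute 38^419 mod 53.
By Fermat: 38^{52} ≡ 1 (mod 53). 419 = 8×52 + 3. So 38^{419} ≡ 38^{3} ≡ 17 (mod 53)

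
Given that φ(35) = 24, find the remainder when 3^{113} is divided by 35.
By Euler: 3^{24} ≡ 1 (mod 35) since gcd(3, 35) = 1. 113 = 4×24 + 17. So 3^{113} ≡ 3^{17} ≡ 33 (mod 35)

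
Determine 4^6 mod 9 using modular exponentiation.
6 = 4 + 2 (binary 110). Repeated squaring mod 9: 4^1 ≡ 4; 4^2 ≡ 4² = 16 ≡ 7; 4^4 ≡ 7² = 49 ≡ 4. Multiply: 4^6 = 4^4 × 4^2 ≡ 4 × 7 (mod 9): 4 × 7 = 28 ≡ 1. So 4^6 ≡ 1 (mod 9).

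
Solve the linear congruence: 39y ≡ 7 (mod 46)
45

Since gcd(39, 46) = 1 divides 7, a solution exists.
Multiply both sides by the inverse of 39 mod 46:
  39^(-1) mod 46 = 13
  x ≡ 13 × 7 ≡ 91 ≡ 45 (mod 46)
Verification: 39 × 45 = 1755 = 38 × 46 + 7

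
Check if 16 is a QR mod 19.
By Euler's criterion: 16^{9} ≡ 1 (mod 19). Since this equals 1, 16 is a QR.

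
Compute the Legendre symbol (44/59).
(44/59) = 44^{29} mod 59 = -1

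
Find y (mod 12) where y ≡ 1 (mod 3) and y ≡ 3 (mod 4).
M = 3 × 4 = 12. M₁ = 4, y₁ ≡ 1 (mod 3). M₂ = 3, y₂ ≡ 3 (mod 4). y = 1×4×1 + 3×3×3 ≡ 7 (mod 12)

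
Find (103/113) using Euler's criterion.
(103/113) = 103^{56} mod 113 = -1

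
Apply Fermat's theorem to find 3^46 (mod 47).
By Fermat's Little Theorem, 3^{46} ≡ 1 (mod 47) since 47 is prime and gcd(3, 47) = 1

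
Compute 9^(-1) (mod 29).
9^(-1) ≡ 13 (mod 29). Verification: 9 × 13 = 117 ≡ 1 (mod 29)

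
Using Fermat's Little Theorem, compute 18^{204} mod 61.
9

By Fermat's Little Theorem, a^(p-1) ≡ 1 (mod p) for prime p and gcd(a, p) = 1
Here p = 61, so 18^60 ≡ 1 (mod 61)
We can reduce the exponent: 204 mod 60 = 24
So 18^204 ≡ 18^24 (mod 61)
Computing: 18^24 mod 61 = 9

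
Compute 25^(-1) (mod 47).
32

Using Extended Euclidean Algorithm:
gcd(25, 47) = 1
Bezout coefficients: 25 × -15 + 47 × 8 = 1
So 25 × -15 ≡ 1 (mod 47)
The inverse is -15 mod 47 = 32
Verification: 25 × 32 = 800 = 17 × 47 + 1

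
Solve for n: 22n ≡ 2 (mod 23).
21

Since gcd(22, 23) = 1 divides 2, a solution exists.
Multiply both sides by the inverse of 22 mod 23:
  22^(-1) mod 23 = 22
  x ≡ 22 × 2 ≡ 44 ≡ 21 (mod 23)
Verification: 22 × 21 = 462 = 20 × 23 + 2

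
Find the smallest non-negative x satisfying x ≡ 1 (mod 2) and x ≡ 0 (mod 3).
M = 2 × 3 = 6. M₁ = 3, y₁ ≡ 1 (mod 2). M₂ = 2, y₂ ≡ 2 (mod 3). x = 1×3×1 + 0×2×2 ≡ 3 (mod 6)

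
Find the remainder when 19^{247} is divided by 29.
By Fermat: 19^{28} ≡ 1 (mod 29). 247 = 8×28 + 23. So 19^{247} ≡ 19^{23} ≡ 18 (mod 29)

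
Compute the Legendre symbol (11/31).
(11/31) = 11^{15} mod 31 = -1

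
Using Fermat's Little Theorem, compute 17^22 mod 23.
By Fermat's Little Theorem, 17^{22} ≡ 1 (mod 23) since 23 is prime and gcd(17, 23) = 1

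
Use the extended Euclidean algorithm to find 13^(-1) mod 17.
Extended GCD: 13(4) + 17(-3) = 1. So 13^(-1) ≡ 4 ≡ 4 (mod 17). Verify: 13 × 4 = 52 ≡ 1 (mod 17)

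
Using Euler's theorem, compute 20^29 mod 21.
By Euler: 20^{12} ≡ 1 (mod 21) since gcd(20, 21) = 1. 29 = 2×12 + 5. So 20^{29} ≡ 20^{5} ≡ 20 (mod 21)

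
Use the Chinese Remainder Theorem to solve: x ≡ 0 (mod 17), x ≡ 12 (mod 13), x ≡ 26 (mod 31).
3808

Using the Chinese Remainder Theorem:
M = product of moduli = 6851
For equation 1: M_1 = 403, 403 ≡ 12 (mod 17), inverse of 403 mod 17 is 10 (check: 12 × 10 = 120 ≡ 1 (mod 17))
For equation 2: M_2 = 527, 527 ≡ 7 (mod 13), inverse of 527 mod 13 is 2 (check: 7 × 2 = 14 ≡ 1 (mod 13))
For equation 3: M_3 = 221, 221 ≡ 4 (mod 31), inverse of 221 mod 31 is 8 (check: 4 × 8 = 32 ≡ 1 (mod 31))
Combine: x ≡ Σ r_i×M_i×(M_i⁻¹ mod m_i) = 0×403×10 + 12×527×2 + 26×221×8 = 0 + 12648 + 45968 = 58616
58616 mod 6851 = 3808
x ≡ 3808 (mod 6851)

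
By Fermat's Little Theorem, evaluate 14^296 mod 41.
By Fermat: 14^{40} ≡ 1 (mod 41). 296 = 7×40 + 16. So 14^{296} ≡ 14^{16} ≡ 1 (mod 41)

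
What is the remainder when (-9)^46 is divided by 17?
Using Fermat: (-9)^{16} ≡ 1 (mod 17). 46 ≡ 14 (mod 16). So (-9)^{46} ≡ (-9)^{14} ≡ 4 (mod 17)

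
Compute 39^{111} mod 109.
23

Using successive squaring:
Binary expansion of 111: 1101111
Powers of 39 mod 109 (each is the square of the previous):
  39^1 ≡ 39 (mod 109)
  39^2 ≡ 39² = 1521 ≡ 104 (mod 109)
  39^4 ≡ 104² = 10816 ≡ 25 (mod 109)
  39^8 ≡ 25² = 625 ≡ 80 (mod 109)
  39^16 ≡ 80² = 6400 ≡ 78 (mod 109)
  39^32 ≡ 78² = 6084 ≡ 89 (mod 109)
  39^64 ≡ 89² = 7921 ≡ 73 (mod 109)
111 = 64 + 32 + 8 + 4 + 2 + 1, so 39^111 = 39^64 × 39^32 × 39^8 × 39^4 × 39^2 × 39^1 ≡ 73 × 89 × 80 × 25 × 104 × 39 (mod 109)
Multiplying step by step:
  73 × 89 = 6497 ≡ 66 (mod 109)
  66 × 80 = 5280 ≡ 48 (mod 109)
  48 × 25 = 1200 ≡ 1 (mod 109)
  1 × 104 = 104 ≡ 104 (mod 109)
  104 × 39 = 4056 ≡ 23 (mod 109)
Result: 39^111 ≡ 23 (mod 109)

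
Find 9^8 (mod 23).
8 = 8 (binary 1000). Repeated squaring mod 23: 9^1 ≡ 9; 9^2 ≡ 9² = 81 ≡ 12; 9^4 ≡ 12² = 144 ≡ 6; 9^8 ≡ 6² = 36 ≡ 13. So 9^8 ≡ 13 (mod 23).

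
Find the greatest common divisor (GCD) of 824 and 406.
2

Using the Euclidean algorithm:
824 = 2 × 406 + 12
406 = 33 × 12 + 10
12 = 1 × 10 + 2
10 = 5 × 2 + 0

GCD(824, 406) = 2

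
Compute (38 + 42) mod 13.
2

(38 + 42) = 80
80 mod 13 = 2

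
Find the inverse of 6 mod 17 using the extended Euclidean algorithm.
Extended GCD: 6(3) + 17(-1) = 1. So 6^(-1) ≡ 3 ≡ 3 (mod 17). Verify: 6 × 3 = 18 ≡ 1 (mod 17)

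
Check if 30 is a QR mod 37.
By Euler's criterion: 30^{18} ≡ 1 (mod 37). Since this equals 1, 30 is a QR.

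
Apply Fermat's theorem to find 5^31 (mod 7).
By Fermat: 5^{6} ≡ 1 (mod 7). 31 = 5×6 + 1. So 5^{31} ≡ 5^{1} ≡ 5 (mod 7)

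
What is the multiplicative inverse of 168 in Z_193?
168^(-1) ≡ 54 (mod 193). Verification: 168 × 54 = 9072 ≡ 1 (mod 193)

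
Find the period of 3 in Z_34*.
Powers of 3 mod 34: 3^1≡3, 3^2≡9, 3^3≡27, 3^4≡13, 3^5≡5, 3^6≡15, 3^7≡11, 3^8≡33, 3^9≡31, 3^10≡25, 3^11≡7, 3^12≡21, 3^13≡29, 3^14≡19, 3^15≡23, 3^16≡1. Order = 16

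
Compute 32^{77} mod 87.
17

Using successive squaring:
Binary expansion of 77: 1001101
Powers of 32 mod 87 (each is the square of the previous):
  32^1 ≡ 32 (mod 87)
  32^2 ≡ 32² = 1024 ≡ 67 (mod 87)
  32^4 ≡ 67² = 4489 ≡ 52 (mod 87)
  32^8 ≡ 52² = 2704 ≡ 7 (mod 87)
  32^16 ≡ 7² = 49 ≡ 49 (mod 87)
  32^32 ≡ 49² = 2401 ≡ 52 (mod 87)
  32^64 ≡ 52² = 2704 ≡ 7 (mod 87)
77 = 64 + 8 + 4 + 1, so 32^77 = 32^64 × 32^8 × 32^4 × 32^1 ≡ 7 × 7 × 52 × 32 (mod 87)
Multiplying step by step:
  7 × 7 = 49 ≡ 49 (mod 87)
  49 × 52 = 2548 ≡ 25 (mod 87)
  25 × 32 = 800 ≡ 17 (mod 87)
Result: 32^77 ≡ 17 (mod 87)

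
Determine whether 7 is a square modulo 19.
By Euler's criterion: 7^{9} ≡ 1 (mod 19). Since this equals 1, 7 is a QR.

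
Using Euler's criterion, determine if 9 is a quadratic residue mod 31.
By Euler's criterion: 9^{15} ≡ 1 (mod 31). Since this equals 1, 9 is a QR.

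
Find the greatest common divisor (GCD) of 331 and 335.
1

Using the Euclidean algorithm:
331 = 0 × 335 + 331
335 = 1 × 331 + 4
331 = 82 × 4 + 3
4 = 1 × 3 + 1
3 = 3 × 1 + 0

GCD(331, 335) = 1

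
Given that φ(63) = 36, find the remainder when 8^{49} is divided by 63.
By Euler: 8^{36} ≡ 1 (mod 63) since gcd(8, 63) = 1. 49 = 1×36 + 13. So 8^{49} ≡ 8^{13} ≡ 8 (mod 63)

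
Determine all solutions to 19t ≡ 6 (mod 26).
14

Since gcd(19, 26) = 1 divides 6, a solution exists.
Multiply both sides by the inverse of 19 mod 26:
  19^(-1) mod 26 = 11
  x ≡ 11 × 6 ≡ 66 ≡ 14 (mod 26)
Verification: 19 × 14 = 266 = 10 × 26 + 6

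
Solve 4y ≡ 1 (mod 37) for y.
4^(-1) ≡ 28 (mod 37). Verification: 4 × 28 = 112 ≡ 1 (mod 37)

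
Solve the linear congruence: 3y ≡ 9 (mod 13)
3

Since gcd(3, 13) = 1 divides 9, a solution exists.
Multiply both sides by the inverse of 3 mod 13:
  3^(-1) mod 13 = 9
  x ≡ 9 × 9 ≡ 81 ≡ 3 (mod 13)
Verification: 3 × 3 = 9 = 0 × 13 + 9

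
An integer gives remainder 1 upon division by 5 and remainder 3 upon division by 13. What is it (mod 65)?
M = 5 × 13 = 65. M₁ = 13, y₁ ≡ 2 (mod 5). M₂ = 5, y₂ ≡ 8 (mod 13). t = 1×13×2 + 3×5×8 ≡ 16 (mod 65). The smallest positive such number is 16.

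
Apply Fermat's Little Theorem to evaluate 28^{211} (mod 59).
36

By Fermat's Little Theorem, a^(p-1) ≡ 1 (mod p) for prime p and gcd(a, p) = 1
Here p = 59, so 28^58 ≡ 1 (mod 59)
We can reduce the exponent: 211 mod 58 = 37
So 28^211 ≡ 28^37 (mod 59)
Computing: 28^37 mod 59 = 36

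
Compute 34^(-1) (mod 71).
23

Using Extended Euclidean Algorithm:
gcd(34, 71) = 1
Bezout coefficients: 34 × 23 + 71 × -11 = 1
So 34 × 23 ≡ 1 (mod 71)
The inverse is 23 mod 71 = 23
Verification: 34 × 23 = 782 = 11 × 71 + 1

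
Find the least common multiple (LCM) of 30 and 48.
240

First find GCD(30, 48) using the Euclidean algorithm:
30 = 0 × 48 + 30
48 = 1 × 30 + 18
30 = 1 × 18 + 12
18 = 1 × 12 + 6
12 = 2 × 6 + 0
GCD(30, 48) = 6

LCM formula: LCM(a, b) = (a × b) / GCD(a, b)
LCM(30, 48) = (30 × 48) / 6
LCM(30, 48) = 1440 / 6
LCM(30, 48) = 240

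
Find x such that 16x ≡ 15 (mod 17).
2

Since gcd(16, 17) = 1 divides 15, a solution exists.
Multiply both sides by the inverse of 16 mod 17:
  16^(-1) mod 17 = 16
  x ≡ 16 × 15 ≡ 240 ≡ 2 (mod 17)
Verification: 16 × 2 = 32 = 1 × 17 + 15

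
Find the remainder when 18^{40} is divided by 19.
By Fermat: 18^{18} ≡ 1 (mod 19). 40 = 2×18 + 4. So 18^{40} ≡ 18^{4} ≡ 1 (mod 19)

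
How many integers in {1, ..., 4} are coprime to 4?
2

Prime factorization: 4 = 2^2
Using the formula φ(n) = n × Π(1 - 1/p) for each prime factor p:
φ(4) = 4 × (1 - 1/2)
φ(4) = 2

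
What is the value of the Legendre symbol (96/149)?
(96/149) = 96^{74} mod 149 = 1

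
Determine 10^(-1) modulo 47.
10^(-1) ≡ 33 (mod 47). Verification: 10 × 33 = 330 ≡ 1 (mod 47)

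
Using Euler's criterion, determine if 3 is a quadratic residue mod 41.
By Euler's criterion: 3^{20} ≡ 40 (mod 41). Since this equals -1 (≡ 40), 3 is not a QR.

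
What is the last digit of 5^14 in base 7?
Using Fermat: 5^{6} ≡ 1 (mod 7). 14 ≡ 2 (mod 6). So 5^{14} ≡ 5^{2} ≡ 4 (mod 7)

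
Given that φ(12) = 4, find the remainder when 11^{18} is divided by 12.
By Euler: 11^{4} ≡ 1 (mod 12) since gcd(11, 12) = 1. 18 = 4×4 + 2. So 11^{18} ≡ 11^{2} ≡ 1 (mod 12)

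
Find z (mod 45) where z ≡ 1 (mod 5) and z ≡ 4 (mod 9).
M = 5 × 9 = 45. M₁ = 9, y₁ ≡ 4 (mod 5). M₂ = 5, y₂ ≡ 2 (mod 9). z = 1×9×4 + 4×5×2 ≡ 31 (mod 45)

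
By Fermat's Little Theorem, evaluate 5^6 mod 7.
By Fermat's Little Theorem, 5^{6} ≡ 1 (mod 7) since 7 is prime and gcd(5, 7) = 1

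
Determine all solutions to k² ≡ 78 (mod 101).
The square roots of 78 mod 101 are 52 and 49. Verify: 52² = 2704 ≡ 78 (mod 101)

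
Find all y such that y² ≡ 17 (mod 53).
The square roots of 17 mod 53 are 21 and 32. Verify: 21² = 441 ≡ 17 (mod 53)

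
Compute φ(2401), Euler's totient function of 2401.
2058

Prime factorization: 2401 = 7^4
Using the formula φ(n) = n × Π(1 - 1/p) for each prime factor p:
φ(2401) = 2401 × (1 - 1/7)
φ(2401) = 2058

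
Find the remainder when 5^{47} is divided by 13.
By Fermat: 5^{12} ≡ 1 (mod 13). 47 = 3×12 + 11. So 5^{47} ≡ 5^{11} ≡ 8 (mod 13)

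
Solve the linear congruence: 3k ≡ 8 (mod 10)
6

Since gcd(3, 10) = 1 divides 8, a solution exists.
Multiply both sides by the inverse of 3 mod 10:
  3^(-1) mod 10 = 7
  x ≡ 7 × 8 ≡ 56 ≡ 6 (mod 10)
Verification: 3 × 6 = 18 = 1 × 10 + 8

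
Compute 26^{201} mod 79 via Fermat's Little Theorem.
22

By Fermat's Little Theorem, a^(p-1) ≡ 1 (mod p) for prime p and gcd(a, p) = 1
Here p = 79, so 26^78 ≡ 1 (mod 79)
We can reduce the exponent: 201 mod 78 = 45
So 26^201 ≡ 26^45 (mod 79)
Computing: 26^45 mod 79 = 22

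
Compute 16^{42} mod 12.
4

Using successive squaring:
Binary expansion of 42: 101010
Powers of 16 mod 12 (each is the square of the previous):
  16^1 ≡ 4 (mod 12)
  16^2 ≡ 4² = 16 ≡ 4 (mod 12)
  16^4 ≡ 4² = 16 ≡ 4 (mod 12)
  16^8 ≡ 4² = 16 ≡ 4 (mod 12)
  16^16 ≡ 4² = 16 ≡ 4 (mod 12)
  16^32 ≡ 4² = 16 ≡ 4 (mod 12)
42 = 32 + 8 + 2, so 16^42 = 16^32 × 16^8 × 16^2 ≡ 4 × 4 × 4 (mod 12)
Multiplying step by step:
  4 × 4 = 16 ≡ 4 (mod 12)
  4 × 4 = 16 ≡ 4 (mod 12)
Result: 16^42 ≡ 4 (mod 12)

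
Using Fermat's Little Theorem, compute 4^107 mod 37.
By Fermat: 4^{36} ≡ 1 (mod 37). 107 = 2×36 + 35. So 4^{107} ≡ 4^{35} ≡ 28 (mod 37)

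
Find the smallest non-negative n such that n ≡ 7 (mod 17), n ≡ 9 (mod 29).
415

Using the Chinese Remainder Theorem:
M = product of moduli = 493
For equation 1: M_1 = 29, 29 ≡ 12 (mod 17), inverse of 29 mod 17 is 10 (check: 12 × 10 = 120 ≡ 1 (mod 17))
For equation 2: M_2 = 17, 17 ≡ 17 (mod 29), inverse of 17 mod 29 is 12 (check: 17 × 12 = 204 ≡ 1 (mod 29))
Combine: n ≡ Σ r_i×M_i×(M_i⁻¹ mod m_i) = 7×29×10 + 9×17×12 = 2030 + 1836 = 3866
3866 mod 493 = 415
n ≡ 415 (mod 493)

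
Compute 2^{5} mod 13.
6

Using successive squaring:
Binary expansion of 5: 101
Powers of 2 mod 13 (each is the square of the previous):
  2^1 ≡ 2 (mod 13)
  2^2 ≡ 2² = 4 ≡ 4 (mod 13)
  2^4 ≡ 4² = 16 ≡ 3 (mod 13)
5 = 4 + 1, so 2^5 = 2^4 × 2^1 ≡ 3 × 2 (mod 13)
Multiplying step by step:
  3 × 2 = 6 ≡ 6 (mod 13)
Result: 2^5 ≡ 6 (mod 13)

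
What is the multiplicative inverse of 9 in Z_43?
24

Using Extended Euclidean Algorithm:
gcd(9, 43) = 1
Bezout coefficients: 9 × -19 + 43 × 4 = 1
So 9 × -19 ≡ 1 (mod 43)
The inverse is -19 mod 43 = 24
Verification: 9 × 24 = 216 = 5 × 43 + 1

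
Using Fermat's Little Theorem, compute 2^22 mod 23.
By Fermat's Little Theorem, 2^{22} ≡ 1 (mod 23) since 23 is prime and gcd(2, 23) = 1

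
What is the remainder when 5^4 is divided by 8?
4 = 4 (binary 100). Repeated squaring mod 8: 5^1 ≡ 5; 5^2 ≡ 5² = 25 ≡ 1; 5^4 ≡ 1² = 1 ≡ 1. So 5^4 ≡ 1 (mod 8).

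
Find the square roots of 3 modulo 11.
The square roots of 3 mod 11 are 5 and 6. Verify: 5² = 25 ≡ 3 (mod 11)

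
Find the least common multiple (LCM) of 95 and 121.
11495

First find GCD(95, 121) using the Euclidean algorithm:
95 = 0 × 121 + 95
121 = 1 × 95 + 26
95 = 3 × 26 + 17
26 = 1 × 17 + 9
17 = 1 × 9 + 8
9 = 1 × 8 + 1
8 = 8 × 1 + 0
GCD(95, 121) = 1

LCM formula: LCM(a, b) = (a × b) / GCD(a, b)
LCM(95, 121) = (95 × 121) / 1
LCM(95, 121) = 11495 / 1
LCM(95, 121) = 11495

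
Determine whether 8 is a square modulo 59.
By Euler's criterion: 8^{29} ≡ 58 (mod 59). Since this equals -1 (≡ 58), 8 is not a QR.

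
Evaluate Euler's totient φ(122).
60

Prime factorization: 122 = 2 × 61
Using the formula φ(n) = n × Π(1 - 1/p) for each prime factor p:
φ(122) = 122 × (1 - 1/2) × (1 - 1/61)
φ(122) = 60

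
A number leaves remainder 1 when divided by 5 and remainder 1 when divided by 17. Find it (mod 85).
M = 5 × 17 = 85. M₁ = 17, y₁ ≡ 3 (mod 5). M₂ = 5, y₂ ≡ 7 (mod 17). m = 1×17×3 + 1×5×7 ≡ 1 (mod 85)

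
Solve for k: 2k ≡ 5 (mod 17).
11

Since gcd(2, 17) = 1 divides 5, a solution exists.
Multiply both sides by the inverse of 2 mod 17:
  2^(-1) mod 17 = 9
  x ≡ 9 × 5 ≡ 45 ≡ 11 (mod 17)
Verification: 2 × 11 = 22 = 1 × 17 + 5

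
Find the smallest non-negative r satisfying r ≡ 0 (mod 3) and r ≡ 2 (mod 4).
M = 3 × 4 = 12. M₁ = 4, y₁ ≡ 1 (mod 3). M₂ = 3, y₂ ≡ 3 (mod 4). r = 0×4×1 + 2×3×3 ≡ 6 (mod 12)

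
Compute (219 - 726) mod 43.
9

(219 - 726) = -507
-507 mod 43 = 9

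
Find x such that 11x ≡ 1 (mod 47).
11^(-1) ≡ 30 (mod 47). Verification: 11 × 30 = 330 ≡ 1 (mod 47)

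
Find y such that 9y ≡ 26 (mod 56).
34

Since gcd(9, 56) = 1 divides 26, a solution exists.
Multiply both sides by the inverse of 9 mod 56:
  9^(-1) mod 56 = 25
  x ≡ 25 × 26 ≡ 650 ≡ 34 (mod 56)
Verification: 9 × 34 = 306 = 5 × 56 + 26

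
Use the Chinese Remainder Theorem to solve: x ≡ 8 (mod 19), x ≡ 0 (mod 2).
8

Using the Chinese Remainder Theorem:
M = product of moduli = 38
For equation 1: M_1 = 2, 2 ≡ 2 (mod 19), inverse of 2 mod 19 is 10 (check: 2 × 10 = 20 ≡ 1 (mod 19))
For equation 2: M_2 = 19, 19 ≡ 1 (mod 2), inverse of 19 mod 2 is 1 (check: 1 × 1 = 1 ≡ 1 (mod 2))
Combine: x ≡ Σ r_i×M_i×(M_i⁻¹ mod m_i) = 8×2×10 + 0×19×1 = 160 + 0 = 160
160 mod 38 = 8
x ≡ 8 (mod 38)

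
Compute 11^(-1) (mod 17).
14

Using Extended Euclidean Algorithm:
gcd(11, 17) = 1
Bezout coefficients: 11 × -3 + 17 × 2 = 1
So 11 × -3 ≡ 1 (mod 17)
The inverse is -3 mod 17 = 14
Verification: 11 × 14 = 154 = 9 × 17 + 1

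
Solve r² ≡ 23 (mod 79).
The square roots of 23 mod 79 are 55 and 24. Verify: 55² = 3025 ≡ 23 (mod 79)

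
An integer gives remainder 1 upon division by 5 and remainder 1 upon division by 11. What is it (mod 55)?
M = 5 × 11 = 55. M₁ = 11, y₁ ≡ 1 (mod 5). M₂ = 5, y₂ ≡ 9 (mod 11). z = 1×11×1 + 1×5×9 ≡ 1 (mod 55). The smallest positive such number is 1.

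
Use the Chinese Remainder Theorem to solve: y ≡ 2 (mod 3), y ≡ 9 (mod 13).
M = 3 × 13 = 39. M₁ = 13, y₁ ≡ 1 (mod 3). M₂ = 3, y₂ ≡ 9 (mod 13). y = 2×13×1 + 9×3×9 ≡ 35 (mod 39)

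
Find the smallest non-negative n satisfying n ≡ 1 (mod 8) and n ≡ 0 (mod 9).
M = 8 × 9 = 72. M₁ = 9, y₁ ≡ 1 (mod 8). M₂ = 8, y₂ ≡ 8 (mod 9). n = 1×9×1 + 0×8×8 ≡ 9 (mod 72)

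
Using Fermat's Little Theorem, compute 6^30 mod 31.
By Fermat's Little Theorem, 6^{30} ≡ 1 (mod 31) since 31 is prime and gcd(6, 31) = 1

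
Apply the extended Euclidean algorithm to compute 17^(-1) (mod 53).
Extended GCD: 17(25) + 53(-8) = 1. So 17^(-1) ≡ 25 ≡ 25 (mod 53). Verify: 17 × 25 = 425 ≡ 1 (mod 53)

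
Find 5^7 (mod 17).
7 = 4 + 2 + 1 (binary 111). Repeated squaring mod 17: 5^1 ≡ 5; 5^2 ≡ 5² = 25 ≡ 8; 5^4 ≡ 8² = 64 ≡ 13. Multiply: 5^7 = 5^4 × 5^2 × 5^1 ≡ 13 × 8 × 5 (mod 17): 13 × 8 = 104 ≡ 2; 2 × 5 = 10 ≡ 10. So 5^7 ≡ 10 (mod 17).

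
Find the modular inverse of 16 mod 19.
16^(-1) ≡ 6 (mod 19). Verification: 16 × 6 = 96 ≡ 1 (mod 19)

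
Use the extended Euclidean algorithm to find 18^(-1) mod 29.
Extended GCD: 18(-8) + 29(5) = 1. So 18^(-1) ≡ 21 ≡ 21 (mod 29). Verify: 18 × 21 = 378 ≡ 1 (mod 29)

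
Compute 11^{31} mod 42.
11

Using successive squaring:
Binary expansion of 31: 11111
Powers of 11 mod 42 (each is the square of the previous):
  11^1 ≡ 11 (mod 42)
  11^2 ≡ 11² = 121 ≡ 37 (mod 42)
  11^4 ≡ 37² = 1369 ≡ 25 (mod 42)
  11^8 ≡ 25² = 625 ≡ 37 (mod 42)
  11^16 ≡ 37² = 1369 ≡ 25 (mod 42)
31 = 16 + 8 + 4 + 2 + 1, so 11^31 = 11^16 × 11^8 × 11^4 × 11^2 × 11^1 ≡ 25 × 37 × 25 × 37 × 11 (mod 42)
Multiplying step by step:
  25 × 37 = 925 ≡ 1 (mod 42)
  1 × 25 = 25 ≡ 25 (mod 42)
  25 × 37 = 925 ≡ 1 (mod 42)
  1 × 11 = 11 ≡ 11 (mod 42)
Result: 11^31 ≡ 11 (mod 42)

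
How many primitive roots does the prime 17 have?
Number of primitive roots mod 17 = φ(16) = 8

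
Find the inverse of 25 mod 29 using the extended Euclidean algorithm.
Extended GCD: 25(7) + 29(-6) = 1. So 25^(-1) ≡ 7 ≡ 7 (mod 29). Verify: 25 × 7 = 175 ≡ 1 (mod 29)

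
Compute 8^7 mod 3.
8 ≡ 2 (mod 3). 7 = 4 + 2 + 1 (binary 111). Repeated squaring mod 3: 2^1 ≡ 2; 2^2 ≡ 2² = 4 ≡ 1; 2^4 ≡ 1² = 1 ≡ 1. Multiply: 8^7 ≡ 2^4 × 2^2 × 2^1 ≡ 1 × 1 × 2 (mod 3): 1 × 1 = 1 ≡ 1; 1 × 2 = 2 ≡ 2. So 8^7 ≡ 2 (mod 3).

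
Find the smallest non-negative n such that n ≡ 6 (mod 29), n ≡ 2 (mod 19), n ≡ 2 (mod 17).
325

Using the Chinese Remainder Theorem:
M = product of moduli = 9367
For equation 1: M_1 = 323, 323 ≡ 4 (mod 29), inverse of 323 mod 29 is 22 (check: 4 × 22 = 88 ≡ 1 (mod 29))
For equation 2: M_2 = 493, 493 ≡ 18 (mod 19), inverse of 493 mod 19 is 18 (check: 18 × 18 = 324 ≡ 1 (mod 19))
For equation 3: M_3 = 551, 551 ≡ 7 (mod 17), inverse of 551 mod 17 is 5 (check: 7 × 5 = 35 ≡ 1 (mod 17))
Combine: n ≡ Σ r_i×M_i×(M_i⁻¹ mod m_i) = 6×323×22 + 2×493×18 + 2×551×5 = 42636 + 17748 + 5510 = 65894
65894 mod 9367 = 325
n ≡ 325 (mod 9367)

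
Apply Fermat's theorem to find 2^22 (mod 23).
By Fermat's Little Theorem, 2^{22} ≡ 1 (mod 23) since 23 is prime and gcd(2, 23) = 1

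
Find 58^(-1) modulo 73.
34

Using Extended Euclidean Algorithm:
gcd(58, 73) = 1
Bezout coefficients: 58 × 34 + 73 × -27 = 1
So 58 × 34 ≡ 1 (mod 73)
The inverse is 34 mod 73 = 34
Verification: 58 × 34 = 1972 = 27 × 73 + 1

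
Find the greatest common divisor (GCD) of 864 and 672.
96

Using the Euclidean algorithm:
864 = 1 × 672 + 192
672 = 3 × 192 + 96
192 = 2 × 96 + 0

GCD(864, 672) = 96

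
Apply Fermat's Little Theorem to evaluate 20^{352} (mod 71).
45

By Fermat's Little Theorem, a^(p-1) ≡ 1 (mod p) for prime p and gcd(a, p) = 1
Here p = 71, so 20^70 ≡ 1 (mod 71)
We can reduce the exponent: 352 mod 70 = 2
So 20^352 ≡ 20^2 (mod 71)
Computing: 20^2 mod 71 = 45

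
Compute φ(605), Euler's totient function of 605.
440

Prime factorization: 605 = 5 × 11^2
Using the formula φ(n) = n × Π(1 - 1/p) for each prime factor p:
φ(605) = 605 × (1 - 1/5) × (1 - 1/11)
φ(605) = 440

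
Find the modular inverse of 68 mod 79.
68^(-1) ≡ 43 (mod 79). Verification: 68 × 43 = 2924 ≡ 1 (mod 79)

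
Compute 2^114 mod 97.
Using Fermat: 2^{96} ≡ 1 (mod 97). 114 ≡ 18 (mod 96). So 2^{114} ≡ 2^{18} ≡ 50 (mod 97)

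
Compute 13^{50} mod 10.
9

Using successive squaring:
Binary expansion of 50: 110010
Powers of 13 mod 10 (each is the square of the previous):
  13^1 ≡ 3 (mod 10)
  13^2 ≡ 3² = 9 ≡ 9 (mod 10)
  13^4 ≡ 9² = 81 ≡ 1 (mod 10)
  13^8 ≡ 1² = 1 ≡ 1 (mod 10)
  13^16 ≡ 1² = 1 ≡ 1 (mod 10)
  13^32 ≡ 1² = 1 ≡ 1 (mod 10)
50 = 32 + 16 + 2, so 13^50 = 13^32 × 13^16 × 13^2 ≡ 1 × 1 × 9 (mod 10)
Multiplying step by step:
  1 × 1 = 1 ≡ 1 (mod 10)
  1 × 9 = 9 ≡ 9 (mod 10)
Result: 13^50 ≡ 9 (mod 10)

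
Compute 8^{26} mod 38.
26

Using successive squaring:
Binary expansion of 26: 11010
Powers of 8 mod 38 (each is the square of the previous):
  8^1 ≡ 8 (mod 38)
  8^2 ≡ 8² = 64 ≡ 26 (mod 38)
  8^4 ≡ 26² = 676 ≡ 30 (mod 38)
  8^8 ≡ 30² = 900 ≡ 26 (mod 38)
  8^16 ≡ 26² = 676 ≡ 30 (mod 38)
26 = 16 + 8 + 2, so 8^26 = 8^16 × 8^8 × 8^2 ≡ 30 × 26 × 26 (mod 38)
Multiplying step by step:
  30 × 26 = 780 ≡ 20 (mod 38)
  20 × 26 = 520 ≡ 26 (mod 38)
Result: 8^26 ≡ 26 (mod 38)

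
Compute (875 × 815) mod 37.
24

(875 × 815) = 713125
713125 mod 37 = 24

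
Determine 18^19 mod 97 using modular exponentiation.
Using repeated squaring. 19 = 16 + 2 + 1 (binary 10011). Repeated squaring mod 97: 18^1 ≡ 18; 18^2 ≡ 18² = 324 ≡ 33; 18^4 ≡ 33² = 1089 ≡ 22; 18^8 ≡ 22² = 484 ≡ 96; 18^16 ≡ 96² = 9216 ≡ 1. Multiply: 18^19 = 18^16 × 18^2 × 18^1 ≡ 1 × 33 × 18 (mod 97): 1 × 33 = 33 ≡ 33; 33 × 18 = 594 ≡ 12. So 18^19 ≡ 12 (mod 97).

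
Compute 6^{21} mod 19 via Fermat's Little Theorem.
7

By Fermat's Little Theorem, a^(p-1) ≡ 1 (mod p) for prime p and gcd(a, p) = 1
Here p = 19, so 6^18 ≡ 1 (mod 19)
We can reduce the exponent: 21 mod 18 = 3
So 6^21 ≡ 6^3 (mod 19)
Computing: 6^3 mod 19 = 7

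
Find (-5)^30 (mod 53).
Using repeated squaring. (-5) ≡ 48 (mod 53). 30 = 16 + 8 + 4 + 2 (binary 11110). Repeated squaring mod 53: 48^1 ≡ 48; 48^2 ≡ 48² = 2304 ≡ 25; 48^4 ≡ 25² = 625 ≡ 42; 48^8 ≡ 42² = 1764 ≡ 15; 48^16 ≡ 15² = 225 ≡ 13. Multiply: (-5)^30 ≡ 48^16 × 48^8 × 48^4 × 48^2 ≡ 13 × 15 × 42 × 25 (mod 53): 13 × 15 = 195 ≡ 36; 36 × 42 = 1512 ≡ 28; 28 × 25 = 700 ≡ 11. So (-5)^30 ≡ 11 (mod 53).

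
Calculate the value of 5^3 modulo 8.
3 = 2 + 1 (binary 11). Repeated squaring mod 8: 5^1 ≡ 5; 5^2 ≡ 5² = 25 ≡ 1. Multiply: 5^3 = 5^2 × 5^1 ≡ 1 × 5 (mod 8): 1 × 5 = 5 ≡ 5. So 5^3 ≡ 5 (mod 8).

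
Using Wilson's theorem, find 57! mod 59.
(58)! = (57)! × (58) ≡ -1 (mod 59). So (57)! ≡ -1 × (58)^(-1) ≡ (-1)×(-1) = 1 (mod 59)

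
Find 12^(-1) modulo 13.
12

Using Extended Euclidean Algorithm:
gcd(12, 13) = 1
Bezout coefficients: 12 × -1 + 13 × 1 = 1
So 12 × -1 ≡ 1 (mod 13)
The inverse is -1 mod 13 = 12
Verification: 12 × 12 = 144 = 11 × 13 + 1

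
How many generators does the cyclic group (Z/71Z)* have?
24

The number of primitive roots modulo p is φ(p-1) = φ(70)
φ(70) = 24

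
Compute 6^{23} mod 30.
6

Using successive squaring:
Binary expansion of 23: 10111
Powers of 6 mod 30 (each is the square of the previous):
  6^1 ≡ 6 (mod 30)
  6^2 ≡ 6² = 36 ≡ 6 (mod 30)
  6^4 ≡ 6² = 36 ≡ 6 (mod 30)
  6^8 ≡ 6² = 36 ≡ 6 (mod 30)
  6^16 ≡ 6² = 36 ≡ 6 (mod 30)
23 = 16 + 4 + 2 + 1, so 6^23 = 6^16 × 6^4 × 6^2 × 6^1 ≡ 6 × 6 × 6 × 6 (mod 30)
Multiplying step by step:
  6 × 6 = 36 ≡ 6 (mod 30)
  6 × 6 = 36 ≡ 6 (mod 30)
  6 × 6 = 36 ≡ 6 (mod 30)
Result: 6^23 ≡ 6 (mod 30)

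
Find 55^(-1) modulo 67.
39

Using Extended Euclidean Algorithm:
gcd(55, 67) = 1
Bezout coefficients: 55 × -28 + 67 × 23 = 1
So 55 × -28 ≡ 1 (mod 67)
The inverse is -28 mod 67 = 39
Verification: 55 × 39 = 2145 = 32 × 67 + 1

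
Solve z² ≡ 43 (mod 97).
The square roots of 43 mod 97 are 72 and 25. Verify: 72² = 5184 ≡ 43 (mod 97)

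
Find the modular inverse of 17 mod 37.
17^(-1) ≡ 24 (mod 37). Verification: 17 × 24 = 408 ≡ 1 (mod 37)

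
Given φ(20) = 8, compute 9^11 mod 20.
By Euler: 9^{8} ≡ 1 (mod 20) since gcd(9, 20) = 1. 11 = 1×8 + 3. So 9^{11} ≡ 9^{3} ≡ 9 (mod 20)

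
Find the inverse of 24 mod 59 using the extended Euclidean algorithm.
Extended GCD: 24(-27) + 59(11) = 1. So 24^(-1) ≡ 32 ≡ 32 (mod 59). Verify: 24 × 32 = 768 ≡ 1 (mod 59)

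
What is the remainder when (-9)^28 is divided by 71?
Using repeated squaring. (-9) ≡ 62 (mod 71). 28 = 16 + 8 + 4 (binary 11100). Repeated squaring mod 71: 62^1 ≡ 62; 62^2 ≡ 62² = 3844 ≡ 10; 62^4 ≡ 10² = 100 ≡ 29; 62^8 ≡ 29² = 841 ≡ 60; 62^16 ≡ 60² = 3600 ≡ 50. Multiply: (-9)^28 ≡ 62^16 × 62^8 × 62^4 ≡ 50 × 60 × 29 (mod 71): 50 × 60 = 3000 ≡ 18; 18 × 29 = 522 ≡ 25. So (-9)^28 ≡ 25 (mod 71).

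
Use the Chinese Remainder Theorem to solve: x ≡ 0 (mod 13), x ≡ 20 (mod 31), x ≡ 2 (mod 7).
702

Using the Chinese Remainder Theorem:
M = product of moduli = 2821
For equation 1: M_1 = 217, 217 ≡ 9 (mod 13), inverse of 217 mod 13 is 3 (check: 9 × 3 = 27 ≡ 1 (mod 13))
For equation 2: M_2 = 91, 91 ≡ 29 (mod 31), inverse of 91 mod 31 is 15 (check: 29 × 15 = 435 ≡ 1 (mod 31))
For equation 3: M_3 = 403, 403 ≡ 4 (mod 7), inverse of 403 mod 7 is 2 (check: 4 × 2 = 8 ≡ 1 (mod 7))
Combine: x ≡ Σ r_i×M_i×(M_i⁻¹ mod m_i) = 0×217×3 + 20×91×15 + 2×403×2 = 0 + 27300 + 1612 = 28912
28912 mod 2821 = 702
x ≡ 702 (mod 2821)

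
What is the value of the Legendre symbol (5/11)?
(5/11) = 5^{5} mod 11 = 1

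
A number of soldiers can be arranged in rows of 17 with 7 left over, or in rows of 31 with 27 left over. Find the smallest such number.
M = 17 × 31 = 527. M₁ = 31, y₁ ≡ 11 (mod 17). M₂ = 17, y₂ ≡ 11 (mod 31). x = 7×31×11 + 27×17×11 ≡ 58 (mod 527). The smallest positive such number is 58.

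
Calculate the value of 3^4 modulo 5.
4 = 4 (binary 100). Repeated squaring mod 5: 3^1 ≡ 3; 3^2 ≡ 3² = 9 ≡ 4; 3^4 ≡ 4² = 16 ≡ 1. So 3^4 ≡ 1 (mod 5).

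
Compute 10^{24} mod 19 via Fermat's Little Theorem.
11

By Fermat's Little Theorem, a^(p-1) ≡ 1 (mod p) for prime p and gcd(a, p) = 1
Here p = 19, so 10^18 ≡ 1 (mod 19)
We can reduce the exponent: 24 mod 18 = 6
So 10^24 ≡ 10^6 (mod 19)
Computing: 10^6 mod 19 = 11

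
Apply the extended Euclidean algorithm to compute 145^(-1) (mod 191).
Extended GCD: 145(-54) + 191(41) = 1. So 145^(-1) ≡ 137 ≡ 137 (mod 191). Verify: 145 × 137 = 19865 ≡ 1 (mod 191)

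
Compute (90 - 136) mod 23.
0

(90 - 136) = -46
-46 mod 23 = 0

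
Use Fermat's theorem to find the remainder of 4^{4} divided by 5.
1

By Fermat's Little Theorem, a^(p-1) ≡ 1 (mod p) for prime p and gcd(a, p) = 1
Here p = 5, so 4^4 ≡ 1 (mod 5)
We can reduce the exponent: 4 mod 4 = 0
So 4^4 ≡ 4^0 (mod 5)
Computing: 4^0 mod 5 = 1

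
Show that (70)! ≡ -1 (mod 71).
(70)! mod 71 = 70. Since this equals -1 (mod 71), Wilson confirms 71 is prime.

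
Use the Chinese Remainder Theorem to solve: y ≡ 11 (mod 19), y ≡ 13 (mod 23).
220

Using the Chinese Remainder Theorem:
M = product of moduli = 437
For equation 1: M_1 = 23, 23 ≡ 4 (mod 19), inverse of 23 mod 19 is 5 (check: 4 × 5 = 20 ≡ 1 (mod 19))
For equation 2: M_2 = 19, 19 ≡ 19 (mod 23), inverse of 19 mod 23 is 17 (check: 19 × 17 = 323 ≡ 1 (mod 23))
Combine: y ≡ Σ r_i×M_i×(M_i⁻¹ mod m_i) = 11×23×5 + 13×19×17 = 1265 + 4199 = 5464
5464 mod 437 = 220
y ≡ 220 (mod 437)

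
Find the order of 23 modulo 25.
Powers of 23 mod 25: 23^1≡23, 23^2≡4, 23^3≡17, 23^4≡16, 23^5≡18, 23^6≡14, 23^7≡22, 23^8≡6, 23^9≡13, 23^10≡24, 23^11≡2, 23^12≡21, 23^13≡8, 23^14≡9, 23^15≡7, 23^16≡11, 23^17≡3, 23^18≡19, 23^19≡12, 23^20≡1. Order = 20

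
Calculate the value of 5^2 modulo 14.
2 = 2 (binary 10). Repeated squaring mod 14: 5^1 ≡ 5; 5^2 ≡ 5² = 25 ≡ 11. So 5^2 ≡ 11 (mod 14).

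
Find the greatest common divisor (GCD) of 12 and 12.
12

Using the Euclidean algorithm:
12 = 1 × 12 + 0

GCD(12, 12) = 12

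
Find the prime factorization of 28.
2^2 × 7

Divide by primes starting from smallest:
28 ÷ 2 = 14
14 ÷ 2 = 7
7 ÷ 7 = 1

28 = 2^2 × 7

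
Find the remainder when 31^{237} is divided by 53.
By Fermat: 31^{52} ≡ 1 (mod 53). 237 = 4×52 + 29. So 31^{237} ≡ 31^{29} ≡ 48 (mod 53)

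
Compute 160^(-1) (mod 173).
160^(-1) ≡ 133 (mod 173). Verification: 160 × 133 = 21280 ≡ 1 (mod 173)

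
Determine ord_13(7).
Powers of 7 mod 13: 7^1≡7, 7^2≡10, 7^3≡5, 7^4≡9, 7^5≡11, 7^6≡12, 7^7≡6, 7^8≡3, 7^9≡8, 7^10≡4, 7^11≡2, 7^12≡1. Order = 12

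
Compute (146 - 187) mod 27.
13

(146 - 187) = -41
-41 mod 27 = 13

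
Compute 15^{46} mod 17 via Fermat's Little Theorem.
13

By Fermat's Little Theorem, a^(p-1) ≡ 1 (mod p) for prime p and gcd(a, p) = 1
Here p = 17, so 15^16 ≡ 1 (mod 17)
We can reduce the exponent: 46 mod 16 = 14
So 15^46 ≡ 15^14 (mod 17)
Computing: 15^14 mod 17 = 13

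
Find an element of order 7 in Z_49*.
8 has order 7 mod 49 since 8^{7} ≡ 1 (mod 49) and no smaller power works.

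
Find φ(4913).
4624

Prime factorization: 4913 = 17^3
Using the formula φ(n) = n × Π(1 - 1/p) for each prime factor p:
φ(4913) = 4913 × (1 - 1/17)
φ(4913) = 4624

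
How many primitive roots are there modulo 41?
Number of primitive roots mod 41 = φ(40) = 16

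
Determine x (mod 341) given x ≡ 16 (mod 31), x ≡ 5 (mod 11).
16

Using the Chinese Remainder Theorem:
M = product of moduli = 341
For equation 1: M_1 = 11, 11 ≡ 11 (mod 31), inverse of 11 mod 31 is 17 (check: 11 × 17 = 187 ≡ 1 (mod 31))
For equation 2: M_2 = 31, 31 ≡ 9 (mod 11), inverse of 31 mod 11 is 5 (check: 9 × 5 = 45 ≡ 1 (mod 11))
Combine: x ≡ Σ r_i×M_i×(M_i⁻¹ mod m_i) = 16×11×17 + 5×31×5 = 2992 + 775 = 3767
3767 mod 341 = 16
x ≡ 16 (mod 341)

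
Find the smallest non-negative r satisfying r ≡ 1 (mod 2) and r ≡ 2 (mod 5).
M = 2 × 5 = 10. M₁ = 5, y₁ ≡ 1 (mod 2). M₂ = 2, y₂ ≡ 3 (mod 5). r = 1×5×1 + 2×2×3 ≡ 7 (mod 10)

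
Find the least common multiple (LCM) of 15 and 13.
195

First find GCD(15, 13) using the Euclidean algorithm:
15 = 1 × 13 + 2
13 = 6 × 2 + 1
2 = 2 × 1 + 0
GCD(15, 13) = 1

LCM formula: LCM(a, b) = (a × b) / GCD(a, b)
LCM(15, 13) = (15 × 13) / 1
LCM(15, 13) = 195 / 1
LCM(15, 13) = 195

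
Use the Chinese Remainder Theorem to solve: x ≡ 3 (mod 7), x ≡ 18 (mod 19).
94

Using the Chinese Remainder Theorem:
M = product of moduli = 133
For equation 1: M_1 = 19, 19 ≡ 5 (mod 7), inverse of 19 mod 7 is 3 (check: 5 × 3 = 15 ≡ 1 (mod 7))
For equation 2: M_2 = 7, 7 ≡ 7 (mod 19), inverse of 7 mod 19 is 11 (check: 7 × 11 = 77 ≡ 1 (mod 19))
Combine: x ≡ Σ r_i×M_i×(M_i⁻¹ mod m_i) = 3×19×3 + 18×7×11 = 171 + 1386 = 1557
1557 mod 133 = 94
x ≡ 94 (mod 133)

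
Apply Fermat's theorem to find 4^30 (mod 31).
By Fermat's Little Theorem, 4^{30} ≡ 1 (mod 31) since 31 is prime and gcd(4, 31) = 1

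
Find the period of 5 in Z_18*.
Powers of 5 mod 18: 5^1≡5, 5^2≡7, 5^3≡17, 5^4≡13, 5^5≡11, 5^6≡1. Order = 6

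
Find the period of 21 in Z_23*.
Powers of 21 mod 23: 21^1≡21, 21^2≡4, 21^3≡15, 21^4≡16, 21^5≡14, 21^6≡18, 21^7≡10, 21^8≡3, 21^9≡17, 21^10≡12, 21^11≡22, 21^12≡2, 21^13≡19, 21^14≡8, 21^15≡7, 21^16≡9, 21^17≡5, 21^18≡13, 21^19≡20, 21^20≡6, 21^21≡11, 21^22≡1. Order = 22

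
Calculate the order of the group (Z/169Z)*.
156

Prime factorization: 169 = 13^2
Using the formula φ(n) = n × Π(1 - 1/p) for each prime factor p:
φ(169) = 169 × (1 - 1/13)
φ(169) = 156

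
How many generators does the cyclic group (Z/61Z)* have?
16

The number of primitive roots modulo p is φ(p-1) = φ(60)
φ(60) = 16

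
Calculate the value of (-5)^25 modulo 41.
Using repeated squaring. (-5) ≡ 36 (mod 41). 25 = 16 + 8 + 1 (binary 11001). Repeated squaring mod 41: 36^1 ≡ 36; 36^2 ≡ 36² = 1296 ≡ 25; 36^4 ≡ 25² = 625 ≡ 10; 36^8 ≡ 10² = 100 ≡ 18; 36^16 ≡ 18² = 324 ≡ 37. Multiply: (-5)^25 ≡ 36^16 × 36^8 × 36^1 ≡ 37 × 18 × 36 (mod 41): 37 × 18 = 666 ≡ 10; 10 × 36 = 360 ≡ 32. So (-5)^25 ≡ 32 (mod 41).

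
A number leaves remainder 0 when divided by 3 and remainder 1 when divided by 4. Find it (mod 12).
M = 3 × 4 = 12. M₁ = 4, y₁ ≡ 1 (mod 3). M₂ = 3, y₂ ≡ 3 (mod 4). k = 0×4×1 + 1×3×3 ≡ 9 (mod 12)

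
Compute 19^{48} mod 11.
5

Using successive squaring:
Binary expansion of 48: 110000
Powers of 19 mod 11 (each is the square of the previous):
  19^1 ≡ 8 (mod 11)
  19^2 ≡ 8² = 64 ≡ 9 (mod 11)
  19^4 ≡ 9² = 81 ≡ 4 (mod 11)
  19^8 ≡ 4² = 16 ≡ 5 (mod 11)
  19^16 ≡ 5² = 25 ≡ 3 (mod 11)
  19^32 ≡ 3² = 9 ≡ 9 (mod 11)
48 = 32 + 16, so 19^48 = 19^32 × 19^16 ≡ 9 × 3 (mod 11)
Multiplying step by step:
  9 × 3 = 27 ≡ 5 (mod 11)
Result: 19^48 ≡ 5 (mod 11)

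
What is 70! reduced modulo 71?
By Wilson's theorem, (70)! ≡ -1 ≡ 70 (mod 71)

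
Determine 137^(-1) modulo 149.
137^(-1) ≡ 62 (mod 149). Verification: 137 × 62 = 8494 ≡ 1 (mod 149)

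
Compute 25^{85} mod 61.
47

Using successive squaring:
Binary expansion of 85: 1010101
Powers of 25 mod 61 (each is the square of the previous):
  25^1 ≡ 25 (mod 61)
  25^2 ≡ 25² = 625 ≡ 15 (mod 61)
  25^4 ≡ 15² = 225 ≡ 42 (mod 61)
  25^8 ≡ 42² = 1764 ≡ 56 (mod 61)
  25^16 ≡ 56² = 3136 ≡ 25 (mod 61)
  25^32 ≡ 25² = 625 ≡ 15 (mod 61)
  25^64 ≡ 15² = 225 ≡ 42 (mod 61)
85 = 64 + 16 + 4 + 1, so 25^85 = 25^64 × 25^16 × 25^4 × 25^1 ≡ 42 × 25 × 42 × 25 (mod 61)
Multiplying step by step:
  42 × 25 = 1050 ≡ 13 (mod 61)
  13 × 42 = 546 ≡ 58 (mod 61)
  58 × 25 = 1450 ≡ 47 (mod 61)
Result: 25^85 ≡ 47 (mod 61)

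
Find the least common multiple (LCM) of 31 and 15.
465

First find GCD(31, 15) using the Euclidean algorithm:
31 = 2 × 15 + 1
15 = 15 × 1 + 0
GCD(31, 15) = 1

LCM formula: LCM(a, b) = (a × b) / GCD(a, b)
LCM(31, 15) = (31 × 15) / 1
LCM(31, 15) = 465 / 1
LCM(31, 15) = 465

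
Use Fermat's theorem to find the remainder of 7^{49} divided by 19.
7

By Fermat's Little Theorem, a^(p-1) ≡ 1 (mod p) for prime p and gcd(a, p) = 1
Here p = 19, so 7^18 ≡ 1 (mod 19)
We can reduce the exponent: 49 mod 18 = 13
So 7^49 ≡ 7^13 (mod 19)
Computing: 7^13 mod 19 = 7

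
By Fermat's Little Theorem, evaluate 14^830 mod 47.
By Fermat: 14^{46} ≡ 1 (mod 47). 830 ≡ 2 (mod 46). So 14^{830} ≡ 14^{2} ≡ 8 (mod 47)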